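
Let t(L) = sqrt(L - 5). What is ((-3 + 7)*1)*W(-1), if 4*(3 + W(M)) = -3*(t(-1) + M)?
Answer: -9 - 3*I*sqrt(6) ≈ -9.0 - 7.3485*I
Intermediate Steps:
t(L) = sqrt(-5 + L)
W(M) = -3 - 3*M/4 - 3*I*sqrt(6)/4 (W(M) = -3 + (-3*(sqrt(-5 - 1) + M))/4 = -3 + (-3*(sqrt(-6) + M))/4 = -3 + (-3*(I*sqrt(6) + M))/4 = -3 + (-3*(M + I*sqrt(6)))/4 = -3 + (-3*M - 3*I*sqrt(6))/4 = -3 + (-3*M/4 - 3*I*sqrt(6)/4) = -3 - 3*M/4 - 3*I*sqrt(6)/4)
((-3 + 7)*1)*W(-1) = ((-3 + 7)*1)*(-3 - 3/4*(-1) - 3*I*sqrt(6)/4) = (4*1)*(-3 + 3/4 - 3*I*sqrt(6)/4) = 4*(-9/4 - 3*I*sqrt(6)/4) = -9 - 3*I*sqrt(6)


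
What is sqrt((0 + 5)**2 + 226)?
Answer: sqrt(251) ≈ 15.843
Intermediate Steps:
sqrt((0 + 5)**2 + 226) = sqrt(5**2 + 226) = sqrt(25 + 226) = sqrt(251)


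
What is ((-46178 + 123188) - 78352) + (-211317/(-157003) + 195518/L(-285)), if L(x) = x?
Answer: -90685624619/44745855 ≈ -2026.7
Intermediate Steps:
((-46178 + 123188) - 78352) + (-211317/(-157003) + 195518/L(-285)) = ((-46178 + 123188) - 78352) + (-211317/(-157003) + 195518/(-285)) = (77010 - 78352) + (-211317*(-1/157003) + 195518*(-1/285)) = -1342 + (211317/157003 - 195518/285) = -1342 - 30636687209/44745855 = -90685624619/44745855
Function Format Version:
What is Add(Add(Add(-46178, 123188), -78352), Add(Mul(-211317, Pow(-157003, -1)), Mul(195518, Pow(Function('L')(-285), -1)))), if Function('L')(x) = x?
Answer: Rational(-90685624619, 44745855) ≈ -2026.7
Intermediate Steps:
Add(Add(Add(-46178, 123188), -78352), Add(Mul(-211317, Pow(-157003, -1)), Mul(195518, Pow(Function('L')(-285), -1)))) = Add(Add(Add(-46178, 123188), -78352), Add(Mul(-211317, Pow(-157003, -1)), Mul(195518, Pow(-285, -1)))) = Add(Add(77010, -78352), Add(Mul(-211317, Rational(-1, 157003)), Mul(195518, Rational(-1, 285)))) = Add(-1342, Add(Rational(211317, 157003), Rational(-195518, 285))) = Add(-1342, Rational(-30636687209, 44745855)) = Rational(-90685624619, 44745855)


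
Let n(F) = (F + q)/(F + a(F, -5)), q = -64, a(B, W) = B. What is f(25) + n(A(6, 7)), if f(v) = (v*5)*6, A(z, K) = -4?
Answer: 1517/2 ≈ 758.50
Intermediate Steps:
f(v) = 30*v (f(v) = (5*v)*6 = 30*v)
n(F) = (-64 + F)/(2*F) (n(F) = (F - 64)/(F + F) = (-64 + F)/((2*F)) = (-64 + F)*(1/(2*F)) = (-64 + F)/(2*F))
f(25) + n(A(6, 7)) = 30*25 + (1/2)*(-64 - 4)/(-4) = 750 + (1/2)*(-1/4)*(-68) = 750 + 17/2 = 1517/2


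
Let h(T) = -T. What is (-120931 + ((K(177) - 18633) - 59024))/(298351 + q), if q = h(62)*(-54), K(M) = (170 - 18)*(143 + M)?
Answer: -149948/301699 ≈ -0.49701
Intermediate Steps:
K(M) = 21736 + 152*M (K(M) = 152*(143 + M) = 21736 + 152*M)
q = 3348 (q = -1*62*(-54) = -62*(-54) = 3348)
(-120931 + ((K(177) - 18633) - 59024))/(298351 + q) = (-120931 + (((21736 + 152*177) - 18633) - 59024))/(298351 + 3348) = (-120931 + (((21736 + 26904) - 18633) - 59024))/301699 = (-120931 + ((48640 - 18633) - 59024))*(1/301699) = (-120931 + (30007 - 59024))*(1/301699) = (-120931 - 29017)*(1/301699) = -149948*1/301699 = -149948/301699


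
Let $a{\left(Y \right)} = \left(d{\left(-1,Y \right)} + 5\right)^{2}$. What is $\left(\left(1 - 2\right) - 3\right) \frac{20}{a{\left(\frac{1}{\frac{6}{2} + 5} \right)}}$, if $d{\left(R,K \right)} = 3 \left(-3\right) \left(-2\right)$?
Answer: $- \frac{80}{529} \approx -0.15123$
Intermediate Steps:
$d{\left(R,K \right)} = 18$ ($d{\left(R,K \right)} = \left(-9\right) \left(-2\right) = 18$)
$a{\left(Y \right)} = 529$ ($a{\left(Y \right)} = \left(18 + 5\right)^{2} = 23^{2} = 529$)
$\left(\left(1 - 2\right) - 3\right) \frac{20}{a{\left(\frac{1}{\frac{6}{2} + 5} \right)}} = \left(\left(1 - 2\right) - 3\right) \frac{20}{529} = \left(-1 - 3\right) 20 \cdot \frac{1}{529} = \left(-4\right) \frac{20}{529} = - \frac{80}{529}$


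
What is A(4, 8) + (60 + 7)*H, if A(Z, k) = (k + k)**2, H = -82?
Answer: -5238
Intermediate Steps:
A(Z, k) = 4*k**2 (A(Z, k) = (2*k)**2 = 4*k**2)
A(4, 8) + (60 + 7)*H = 4*8**2 + (60 + 7)*(-82) = 4*64 + 67*(-82) = 256 - 5494 = -5238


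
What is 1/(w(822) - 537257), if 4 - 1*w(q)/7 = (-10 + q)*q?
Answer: -1/5209477 ≈ -1.9196e-7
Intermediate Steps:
w(q) = 28 - 7*q*(-10 + q) (w(q) = 28 - 7*(-10 + q)*q = 28 - 7*q*(-10 + q))
1/(w(822) - 537257) = 1/((28 - 7*822**2 + 70*822) - 537257) = 1/((28 - 7*675684 + 57540) - 537257) = 1/((28 - 4729788 + 57540) - 537257) = 1/(-4672220 - 537257) = 1/(-5209477) = -1/5209477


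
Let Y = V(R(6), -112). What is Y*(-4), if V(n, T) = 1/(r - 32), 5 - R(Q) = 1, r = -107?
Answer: 4/139 ≈ 0.028777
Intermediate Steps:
R(Q) = 4 (R(Q) = 5 - 1*1 = 5 - 1 = 4)
V(n, T) = -1/139 (V(n, T) = 1/(-107 - 32) = 1/(-139) = -1/139)
Y = -1/139 ≈ -0.0071942
Y*(-4) = -1/139*(-4) = 4/139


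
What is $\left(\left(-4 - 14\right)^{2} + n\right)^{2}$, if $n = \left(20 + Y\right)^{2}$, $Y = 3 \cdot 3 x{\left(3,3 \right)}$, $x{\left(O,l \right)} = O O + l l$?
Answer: $1118768704$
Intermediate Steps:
$x{\left(O,l \right)} = O^{2} + l^{2}$
$Y = 162$ ($Y = 3 \cdot 3 \left(3^{2} + 3^{2}\right) = 9 \left(9 + 9\right) = 9 \cdot 18 = 162$)
$n = 33124$ ($n = \left(20 + 162\right)^{2} = 182^{2} = 33124$)
$\left(\left(-4 - 14\right)^{2} + n\right)^{2} = \left(\left(-4 - 14\right)^{2} + 33124\right)^{2} = \left(\left(-18\right)^{2} + 33124\right)^{2} = \left(324 + 33124\right)^{2} = 33448^{2} = 1118768704$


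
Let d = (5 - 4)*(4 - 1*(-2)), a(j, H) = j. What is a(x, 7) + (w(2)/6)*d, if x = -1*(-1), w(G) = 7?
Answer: 8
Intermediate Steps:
x = 1
d = 6 (d = 1*(4 + 2) = 1*6 = 6)
a(x, 7) + (w(2)/6)*d = 1 + (7/6)*6 = 1 + 7 = 8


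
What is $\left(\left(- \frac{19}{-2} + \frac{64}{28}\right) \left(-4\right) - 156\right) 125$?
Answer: $- \frac{177750}{7} \approx -25393.0$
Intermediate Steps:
$\left(\left(- \frac{19}{-2} + \frac{64}{28}\right) \left(-4\right) - 156\right) 125 = \left(\left(\left(-19\right) \left(- \frac{1}{2}\right) + 64 \cdot \frac{1}{28}\right) \left(-4\right) - 156\right) 125 = \left(\left(\frac{19}{2} + \frac{16}{7}\right) \left(-4\right) - 156\right) 125 = \left(\frac{165}{14} \left(-4\right) - 156\right) 125 = \left(- \frac{330}{7} - 156\right) 125 = \left(- \frac{1422}{7}\right) 125 = - \frac{177750}{7}$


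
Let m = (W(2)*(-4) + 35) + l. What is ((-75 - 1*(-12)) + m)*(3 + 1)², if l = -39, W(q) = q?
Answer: -1200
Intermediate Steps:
m = -12 (m = (2*(-4) + 35) - 39 = (-8 + 35) - 39 = 27 - 39 = -12)
((-75 - 1*(-12)) + m)*(3 + 1)² = ((-75 - 1*(-12)) - 12)*(3 + 1)² = ((-75 + 12) - 12)*4² = (-63 - 12)*16 = -75*16 = -1200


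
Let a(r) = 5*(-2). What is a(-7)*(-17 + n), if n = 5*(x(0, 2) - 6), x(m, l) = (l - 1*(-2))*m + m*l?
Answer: 470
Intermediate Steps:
x(m, l) = l*m + m*(2 + l) (x(m, l) = (l + 2)*m + l*m = (2 + l)*m + l*m = m*(2 + l) + l*m = l*m + m*(2 + l))
a(r) = -10
n = -30 (n = 5*(2*0*(1 + 2) - 6) = 5*(2*0*3 - 6) = 5*(0 - 6) = 5*(-6) = -30)
a(-7)*(-17 + n) = -10*(-17 - 30) = -10*(-47) = 470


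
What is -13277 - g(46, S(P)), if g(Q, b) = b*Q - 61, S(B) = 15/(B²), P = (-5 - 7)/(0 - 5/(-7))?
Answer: -15544891/1176 ≈ -13218.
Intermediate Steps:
P = -84/5 (P = -12/(0 - 5*(-⅐)) = -12/(0 + 5/7) = -12/5/7 = -12*7/5 = -84/5 ≈ -16.800)
S(B) = 15/B²
g(Q, b) = -61 + Q*b (g(Q, b) = Q*b - 61 = -61 + Q*b)
-13277 - g(46, S(P)) = -13277 - (-61 + 46*(15/(-84/5)²)) = -13277 - (-61 + 46*(15*(25/7056))) = -13277 - (-61 + 46*(125/2352)) = -13277 - (-61 + 2875/1176) = -13277 - 1*(-68861/1176) = -13277 + 68861/1176 = -15544891/1176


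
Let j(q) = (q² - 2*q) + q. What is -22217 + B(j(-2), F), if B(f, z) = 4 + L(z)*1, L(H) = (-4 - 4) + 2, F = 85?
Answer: -22219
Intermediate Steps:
L(H) = -6 (L(H) = -8 + 2 = -6)
j(q) = q² - q
B(f, z) = -2 (B(f, z) = 4 - 6*1 = 4 - 6 = -2)
-22217 + B(j(-2), F) = -22217 - 2 = -22219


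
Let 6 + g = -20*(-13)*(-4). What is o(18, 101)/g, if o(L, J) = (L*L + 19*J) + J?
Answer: -1172/523 ≈ -2.2409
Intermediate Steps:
g = -1046 (g = -6 - 20*(-13)*(-4) = -6 + 260*(-4) = -6 - 1040 = -1046)
o(L, J) = L² + 20*J (o(L, J) = (L² + 19*J) + J = L² + 20*J)
o(18, 101)/g = (18² + 20*101)/(-1046) = (324 + 2020)*(-1/1046) = 2344*(-1/1046) = -1172/523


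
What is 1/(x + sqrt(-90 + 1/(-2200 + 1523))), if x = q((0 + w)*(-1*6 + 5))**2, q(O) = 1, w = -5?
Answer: 677/61608 - I*sqrt(41250287)/61608 ≈ 0.010989 - 0.10425*I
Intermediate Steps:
x = 1 (x = 1**2 = 1)
1/(x + sqrt(-90 + 1/(-2200 + 1523))) = 1/(1 + sqrt(-90 + 1/(-2200 + 1523))) = 1/(1 + sqrt(-90 + 1/(-677))) = 1/(1 + sqrt(-90 - 1/677)) = 1/(1 + sqrt(-60931/677)) = 1/(1 + I*sqrt(41250287)/677)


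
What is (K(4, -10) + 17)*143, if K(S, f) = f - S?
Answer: 429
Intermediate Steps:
(K(4, -10) + 17)*143 = ((-10 - 1*4) + 17)*143 = ((-10 - 4) + 17)*143 = (-14 + 17)*143 = 3*143 = 429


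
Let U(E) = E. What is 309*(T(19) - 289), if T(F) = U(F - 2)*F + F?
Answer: 16377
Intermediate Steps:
T(F) = F + F*(-2 + F) (T(F) = (F - 2)*F + F = (-2 + F)*F + F = F*(-2 + F) + F = F + F*(-2 + F))
309*(T(19) - 289) = 309*(19*(-1 + 19) - 289) = 309*(19*18 - 289) = 309*(342 - 289) = 309*53 = 16377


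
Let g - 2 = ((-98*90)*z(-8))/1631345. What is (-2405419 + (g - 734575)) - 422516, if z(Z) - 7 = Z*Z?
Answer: -1162336047896/326269 ≈ -3.5625e+6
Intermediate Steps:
z(Z) = 7 + Z**2 (z(Z) = 7 + Z*Z = 7 + Z**2)
g = 527294/326269 (g = 2 + ((-98*90)*(7 + (-8)**2))/1631345 = 2 - 8820*(7 + 64)*(1/1631345) = 2 - 8820*71*(1/1631345) = 2 - 626220*1/1631345 = 2 - 125244/326269 = 527294/326269 ≈ 1.6161)
(-2405419 + (g - 734575)) - 422516 = (-2405419 + (527294/326269 - 734575)) - 422516 = (-2405419 - 239668523381/326269) - 422516 = -1024482175092/326269 - 422516 = -1162336047896/326269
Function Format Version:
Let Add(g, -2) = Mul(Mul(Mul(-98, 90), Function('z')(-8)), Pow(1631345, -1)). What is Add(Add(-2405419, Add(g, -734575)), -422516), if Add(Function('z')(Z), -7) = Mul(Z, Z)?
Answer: Rational(-1162336047896, 326269) ≈ -3.5625e+6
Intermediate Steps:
Function('z')(Z) = Add(7, Pow(Z, 2)) (Function('z')(Z) = Add(7, Mul(Z, Z)) = Add(7, Pow(Z, 2)))
g = Rational(527294, 326269) (g = Add(2, Mul(Mul(Mul(-98, 90), Add(7, Pow(-8, 2))), Pow(1631345, -1))) = Add(2, Mul(Mul(-8820, Add(7, 64)), Rational(1, 1631345))) = Add(2, Mul(Mul(-8820, 71), Rational(1, 1631345))) = Add(2, Mul(-626220, Rational(1, 1631345))) = Add(2, Rational(-125244, 326269)) = Rational(527294, 326269) ≈ 1.6161)
Add(Add(-2405419, Add(g, -734575)), -422516) = Add(Add(-2405419, Add(Rational(527294, 326269), -734575)), -422516) = Add(Add(-2405419, Rational(-239668523381, 326269)), -422516) = Add(Rational(-1024482175092, 326269), -422516) = Rational(-1162336047896, 326269)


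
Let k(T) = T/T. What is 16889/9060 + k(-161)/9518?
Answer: 80379281/43116540 ≈ 1.8642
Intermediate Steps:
k(T) = 1
16889/9060 + k(-161)/9518 = 16889/9060 + 1/9518 = 80379281/43116540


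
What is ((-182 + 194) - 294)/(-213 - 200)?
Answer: 282/413 ≈ 0.68281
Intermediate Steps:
((-182 + 194) - 294)/(-213 - 200) = (12 - 294)/(-413) = -282*(-1/413) = 282/413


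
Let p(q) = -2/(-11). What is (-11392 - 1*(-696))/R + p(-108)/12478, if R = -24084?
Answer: 183519967/413215209 ≈ 0.44413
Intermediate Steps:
p(q) = 2/11 (p(q) = -2*(-1/11) = 2/11)
(-11392 - 1*(-696))/R + p(-108)/12478 = (-11392 - 1*(-696))/(-24084) + (2/11)/12478 = (-11392 + 696)*(-1/24084) + (2/11)*(1/12478) = -10696*(-1/24084) + 1/68629 = 2674/6021 + 1/68629 = 183519967/413215209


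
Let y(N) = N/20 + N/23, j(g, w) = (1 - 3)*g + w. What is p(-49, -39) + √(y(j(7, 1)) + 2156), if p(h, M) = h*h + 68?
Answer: 2469 + √113988115/230 ≈ 2515.4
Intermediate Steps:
j(g, w) = w - 2*g (j(g, w) = -2*g + w = w - 2*g)
y(N) = 43*N/460 (y(N) = N*(1/20) + N*(1/23) = N/20 + N/23 = 43*N/460)
p(h, M) = 68 + h² (p(h, M) = h² + 68 = 68 + h²)
p(-49, -39) + √(y(j(7, 1)) + 2156) = (68 + (-49)²) + √(43*(1 - 2*7)/460 + 2156) = (68 + 2401) + √(43*(1 - 14)/460 + 2156) = 2469 + √((43/460)*(-13) + 2156) = 2469 + √(-559/460 + 2156) = 2469 + √(991201/460) = 2469 + √113988115/230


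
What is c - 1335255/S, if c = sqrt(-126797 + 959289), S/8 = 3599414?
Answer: -1335255/28795312 + 2*sqrt(208123) ≈ 912.36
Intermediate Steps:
S = 28795312 (S = 8*3599414 = 28795312)
c = 2*sqrt(208123) (c = sqrt(832492) = 2*sqrt(208123) ≈ 912.41)
c - 1335255/S = 2*sqrt(208123) - 1335255/28795312 = -1335255/28795312 + 2*sqrt(208123)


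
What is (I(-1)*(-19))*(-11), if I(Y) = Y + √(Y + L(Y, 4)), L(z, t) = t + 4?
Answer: -209 + 209*√7 ≈ 343.96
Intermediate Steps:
L(z, t) = 4 + t
I(Y) = Y + √(8 + Y) (I(Y) = Y + √(Y + (4 + 4)) = Y + √(Y + 8) = Y + √(8 + Y))
(I(-1)*(-19))*(-11) = ((-1 + √(8 - 1))*(-19))*(-11) = ((-1 + √7)*(-19))*(-11) = (19 - 19*√7)*(-11) = -209 + 209*√7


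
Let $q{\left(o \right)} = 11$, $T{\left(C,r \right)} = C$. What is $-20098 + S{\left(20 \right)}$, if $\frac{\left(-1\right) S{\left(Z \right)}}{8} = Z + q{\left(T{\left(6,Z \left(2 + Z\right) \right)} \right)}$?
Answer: $-20346$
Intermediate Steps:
$S{\left(Z \right)} = -88 - 8 Z$ ($S{\left(Z \right)} = - 8 \left(Z + 11\right) = - 8 \left(11 + Z\right) = -88 - 8 Z$)
$-20098 + S{\left(20 \right)} = -20098 - 248 = -20346$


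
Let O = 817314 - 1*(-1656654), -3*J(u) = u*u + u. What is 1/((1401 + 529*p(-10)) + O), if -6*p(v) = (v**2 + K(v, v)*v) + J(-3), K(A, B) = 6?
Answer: 3/7416056 ≈ 4.0453e-7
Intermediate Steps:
J(u) = -u/3 - u**2/3 (J(u) = -(u*u + u)/3 = -(u**2 + u)/3 = -(u + u**2)/3 = -u/3 - u**2/3)
p(v) = 1/3 - v - v**2/6 (p(v) = -((v**2 + 6*v) - 1/3*(-3)*(1 - 3))/6 = -((v**2 + 6*v) - 1/3*(-3)*(-2))/6 = -((v**2 + 6*v) - 2)/6 = -(-2 + v**2 + 6*v)/6 = 1/3 - v - v**2/6)
O = 2473968 (O = 817314 + 1656654 = 2473968)
1/((1401 + 529*p(-10)) + O) = 1/((1401 + 529*(1/3 - 1*(-10) - 1/6*(-10)**2)) + 2473968) = 1/((1401 + 529*(1/3 + 10 - 1/6*100)) + 2473968) = 1/((1401 + 529*(1/3 + 10 - 50/3)) + 2473968) = 1/((1401 + 529*(-19/3)) + 2473968) = 1/((1401 - 10051/3) + 2473968) = 1/(-5848/3 + 2473968) = 1/(7416056/3) = 3/7416056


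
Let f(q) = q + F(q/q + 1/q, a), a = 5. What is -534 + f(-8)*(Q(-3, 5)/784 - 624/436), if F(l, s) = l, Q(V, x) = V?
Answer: -358078065/683648 ≈ -523.78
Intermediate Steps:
f(q) = 1 + q + 1/q (f(q) = q + (q/q + 1/q) = q + (1 + 1/q) = 1 + q + 1/q)
-534 + f(-8)*(Q(-3, 5)/784 - 624/436) = -534 + (1 - 8 + 1/(-8))*(-3/784 - 624/436) = -534 + (1 - 8 - 1/8)*(-3*1/784 - 624*1/436) = -534 - 57*(-3/784 - 156/109)/8 = -534 - 57/8*(-122631/85456) = -534 + 6989967/683648 = -358078065/683648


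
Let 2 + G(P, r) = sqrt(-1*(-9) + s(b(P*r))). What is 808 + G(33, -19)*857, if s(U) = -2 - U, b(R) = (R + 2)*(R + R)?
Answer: -906 + 857*I*sqrt(783743) ≈ -906.0 + 7.587e+5*I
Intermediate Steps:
b(R) = 2*R*(2 + R) (b(R) = (2 + R)*(2*R) = 2*R*(2 + R))
G(P, r) = -2 + sqrt(7 - 2*P*r*(2 + P*r)) (G(P, r) = -2 + sqrt(-1*(-9) + (-2 - 2*P*r*(2 + P*r))) = -2 + sqrt(9 + (-2 - 2*P*r*(2 + P*r))) = -2 + sqrt(7 - 2*P*r*(2 + P*r)))
808 + G(33, -19)*857 = 808 + (-2 + sqrt(7 - 2*33*(-19)*(2 + 33*(-19))))*857 = 808 + (-2 + sqrt(7 - 2*33*(-19)*(2 - 627)))*857 = 808 + (-2 + sqrt(7 - 2*33*(-19)*(-625)))*857 = 808 + (-2 + sqrt(7 - 783750))*857 = 808 + (-2 + sqrt(-783743))*857 = 808 + (-2 + I*sqrt(783743))*857 = 808 + (-1714 + 857*I*sqrt(783743)) = -906 + 857*I*sqrt(783743)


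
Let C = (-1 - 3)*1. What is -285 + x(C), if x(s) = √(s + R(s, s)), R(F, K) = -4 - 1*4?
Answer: -285 + 2*I*√3 ≈ -285.0 + 3.4641*I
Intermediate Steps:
C = -4 (C = -4*1 = -4)
R(F, K) = -8 (R(F, K) = -4 - 4 = -8)
x(s) = √(-8 + s) (x(s) = √(s - 8) = √(-8 + s))
-285 + x(C) = -285 + √(-8 - 4) = -285 + √(-12) = -285 + 2*I*√3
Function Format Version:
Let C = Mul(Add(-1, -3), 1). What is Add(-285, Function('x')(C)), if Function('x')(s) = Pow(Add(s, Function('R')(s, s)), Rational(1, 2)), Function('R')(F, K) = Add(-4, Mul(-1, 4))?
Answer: Add(-285, Mul(2, I, Pow(3, Rational(1, 2)))) ≈ Add(-285.00, Mul(3.4641, I))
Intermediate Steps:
C = -4 (C = Mul(-4, 1) = -4)
Function('R')(F, K) = -8 (Function('R')(F, K) = Add(-4, -4) = -8)
Function('x')(s) = Pow(Add(-8, s), Rational(1, 2)) (Function('x')(s) = Pow(Add(s, -8), Rational(1, 2)) = Pow(Add(-8, s), Rational(1, 2)))
Add(-285, Function('x')(C)) = Add(-285, Pow(Add(-8, -4), Rational(1, 2))) = Add(-285, Pow(-12, Rational(1, 2))) = Add(-285, Mul(2, I, Pow(3, Rational(1, 2))))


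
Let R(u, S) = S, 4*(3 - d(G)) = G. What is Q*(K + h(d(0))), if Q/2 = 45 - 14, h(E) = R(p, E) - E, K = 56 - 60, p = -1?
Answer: -248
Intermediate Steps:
d(G) = 3 - G/4
K = -4
h(E) = 0 (h(E) = E - E = 0)
Q = 62 (Q = 2*(45 - 14) = 2*31 = 62)
Q*(K + h(d(0))) = 62*(-4 + 0) = 62*(-4) = -248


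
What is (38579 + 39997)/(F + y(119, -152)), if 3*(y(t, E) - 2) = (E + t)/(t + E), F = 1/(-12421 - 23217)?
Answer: 8400874464/249463 ≈ 33676.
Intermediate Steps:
F = -1/35638 (F = 1/(-35638) = -1/35638 ≈ -2.8060e-5)
y(t, E) = 7/3 (y(t, E) = 2 + ((E + t)/(t + E))/3 = 2 + ((E + t)/(E + t))/3 = 2 + (⅓)*1 = 2 + ⅓ = 7/3)
(38579 + 39997)/(F + y(119, -152)) = (38579 + 39997)/(-1/35638 + 7/3) = 78576/(249463/106914) = 78576*(106914/249463) = 8400874464/249463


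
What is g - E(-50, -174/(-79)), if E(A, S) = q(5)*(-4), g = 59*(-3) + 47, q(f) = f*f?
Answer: -30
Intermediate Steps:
q(f) = f²
g = -130 (g = -177 + 47 = -130)
E(A, S) = -100 (E(A, S) = 5²*(-4) = 25*(-4) = -100)
g - E(-50, -174/(-79)) = -130 - 1*(-100) = -130 + 100 = -30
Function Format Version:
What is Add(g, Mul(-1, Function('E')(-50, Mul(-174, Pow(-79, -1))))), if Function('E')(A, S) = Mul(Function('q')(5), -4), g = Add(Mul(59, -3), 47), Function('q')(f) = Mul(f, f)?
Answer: -30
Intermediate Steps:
Function('q')(f) = Pow(f, 2)
g = -130 (g = Add(-177, 47) = -130)
Function('E')(A, S) = -100 (Function('E')(A, S) = Mul(Pow(5, 2), -4) = Mul(25, -4) = -100)
Add(g, Mul(-1, Function('E')(-50, Mul(-174, Pow(-79, -1))))) = Add(-130, Mul(-1, -100)) = Add(-130, 100) = -30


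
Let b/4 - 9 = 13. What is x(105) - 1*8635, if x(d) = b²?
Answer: -891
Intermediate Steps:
b = 88 (b = 36 + 4*13 = 36 + 52 = 88)
x(d) = 7744 (x(d) = 88² = 7744)
x(105) - 1*8635 = 7744 - 1*8635 = 7744 - 8635 = -891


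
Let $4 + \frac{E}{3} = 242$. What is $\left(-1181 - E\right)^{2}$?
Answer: $3591025$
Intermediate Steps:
$E = 714$ ($E = -12 + 3 \cdot 242 = -12 + 726 = 714$)
$\left(-1181 - E\right)^{2} = \left(-1181 - 714\right)^{2} = \left(-1895\right)^{2} = 3591025$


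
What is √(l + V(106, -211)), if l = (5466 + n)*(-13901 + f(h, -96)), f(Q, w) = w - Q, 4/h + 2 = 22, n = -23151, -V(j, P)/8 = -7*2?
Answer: √247540594 ≈ 15733.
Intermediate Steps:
V(j, P) = 112 (V(j, P) = -(-56)*2 = -8*(-14) = 112)
h = ⅕ (h = 4/(-2 + 22) = 4/20 = 4*(1/20) = ⅕ ≈ 0.20000)
l = 247540482 (l = (5466 - 23151)*(-13901 + (-96 - 1*⅕)) = -17685*(-13901 + (-96 - ⅕)) = -17685*(-13901 - 481/5) = -17685*(-69986/5) = 247540482)
√(l + V(106, -211)) = √(247540482 + 112) = √247540594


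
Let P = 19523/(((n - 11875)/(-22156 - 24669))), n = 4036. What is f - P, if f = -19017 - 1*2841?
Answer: -1085509337/7839 ≈ -1.3848e+5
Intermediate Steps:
f = -21858 (f = -19017 - 2841 = -21858)
P = 914164475/7839 (P = 19523/(((4036 - 11875)/(-22156 - 24669))) = 19523/((-7839/(-46825))) = 19523/((-7839*(-1/46825))) = 19523/(7839/46825) = 19523*(46825/7839) = 914164475/7839 ≈ 1.1662e+5)
f - P = -21858 - 1*914164475/7839 = -21858 - 914164475/7839 = -1085509337/7839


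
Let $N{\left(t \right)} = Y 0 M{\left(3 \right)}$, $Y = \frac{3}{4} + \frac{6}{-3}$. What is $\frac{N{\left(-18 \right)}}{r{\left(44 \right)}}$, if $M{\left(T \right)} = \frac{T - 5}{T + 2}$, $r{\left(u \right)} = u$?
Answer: $0$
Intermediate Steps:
$M{\left(T \right)} = \frac{-5 + T}{2 + T}$
$Y = - \frac{5}{4}$ ($Y = 3 \cdot \frac{1}{4} + 6 \left(- \frac{1}{3}\right) = \frac{3}{4} - 2 = - \frac{5}{4} \approx -1.25$)
$N{\left(t \right)} = 0$ ($N{\left(t \right)} = \left(- \frac{5}{4}\right) 0 \frac{-5 + 3}{2 + 3} = 0 \cdot \frac{1}{5} \left(-2\right) = 0 \left(- \frac{2}{5}\right) = 0$)
$\frac{N{\left(-18 \right)}}{r{\left(44 \right)}} = \frac{0}{44} = 0 \cdot \frac{1}{44} = 0$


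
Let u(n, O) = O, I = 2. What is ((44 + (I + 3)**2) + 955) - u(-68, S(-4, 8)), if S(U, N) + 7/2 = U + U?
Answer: 2071/2 ≈ 1035.5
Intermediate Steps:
S(U, N) = -7/2 + 2*U (S(U, N) = -7/2 + (U + U) = -7/2 + 2*U)
((44 + (I + 3)**2) + 955) - u(-68, S(-4, 8)) = ((44 + (2 + 3)**2) + 955) - (-7/2 + 2*(-4)) = ((44 + 5**2) + 955) - (-7/2 - 8) = ((44 + 25) + 955) - 1*(-23/2) = (69 + 955) + 23/2 = 1024 + 23/2 = 2071/2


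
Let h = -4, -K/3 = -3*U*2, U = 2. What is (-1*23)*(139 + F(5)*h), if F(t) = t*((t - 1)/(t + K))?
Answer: -129237/41 ≈ -3152.1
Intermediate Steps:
K = 36 (K = -3*(-3*2)*2 = -(-18)*2 = -3*(-12) = 36)
F(t) = t*(-1 + t)/(36 + t) (F(t) = t*((t - 1)/(t + 36)) = t*((-1 + t)/(36 + t)) = t*(-1 + t)/(36 + t))
(-1*23)*(139 + F(5)*h) = (-1*23)*(139 + (5*(-1 + 5)/(36 + 5))*(-4)) = -23*(139 + (5*4/41)*(-4)) = -23*(139 + (5*(1/41)*4)*(-4)) = -23*(139 + (20/41)*(-4)) = -23*(139 - 80/41) = -23*5619/41 = -129237/41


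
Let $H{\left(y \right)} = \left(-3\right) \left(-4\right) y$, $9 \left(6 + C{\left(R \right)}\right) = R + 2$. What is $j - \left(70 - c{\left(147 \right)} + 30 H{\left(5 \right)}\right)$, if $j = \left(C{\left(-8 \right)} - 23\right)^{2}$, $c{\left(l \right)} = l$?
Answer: $- \frac{7586}{9} \approx -842.89$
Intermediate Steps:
$C{\left(R \right)} = - \frac{52}{9} + \frac{R}{9}$ ($C{\left(R \right)} = -6 + \frac{R + 2}{9} = -6 + \frac{2 + R}{9} = -6 + \left(\frac{2}{9} + \frac{R}{9}\right) = - \frac{52}{9} + \frac{R}{9}$)
$H{\left(y \right)} = 12 y$
$j = \frac{7921}{9}$ ($j = \left(\left(- \frac{52}{9} + \frac{1}{9} \left(-8\right)\right) - 23\right)^{2} = \left(\left(- \frac{52}{9} - \frac{8}{9}\right) - 23\right)^{2} = \left(- \frac{20}{3} - 23\right)^{2} = \left(- \frac{89}{3}\right)^{2} = \frac{7921}{9} \approx 880.11$)
$j - \left(70 - c{\left(147 \right)} + 30 H{\left(5 \right)}\right) = \frac{7921}{9} + \left(\left(- 30 \cdot 12 \cdot 5 - 70\right) + 147\right) = \frac{7921}{9} + \left(\left(\left(-30\right) 60 - 70\right) + 147\right) = \frac{7921}{9} + \left(\left(-1800 - 70\right) + 147\right) = \frac{7921}{9} + \left(-1870 + 147\right) = \frac{7921}{9} - 1723 = - \frac{7586}{9}$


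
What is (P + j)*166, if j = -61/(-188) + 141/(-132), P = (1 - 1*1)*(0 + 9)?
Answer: -63827/517 ≈ -123.46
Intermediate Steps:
P = 0 (P = (1 - 1)*9 = 0*9 = 0)
j = -769/1034 (j = -61*(-1/188) + 141*(-1/132) = 61/188 - 47/44 = -769/1034 ≈ -0.74371)
(P + j)*166 = (0 - 769/1034)*166 = -769/1034*166 = -63827/517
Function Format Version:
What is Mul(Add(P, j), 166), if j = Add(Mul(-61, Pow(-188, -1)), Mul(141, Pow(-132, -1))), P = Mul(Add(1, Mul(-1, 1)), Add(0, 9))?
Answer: Rational(-63827, 517) ≈ -123.46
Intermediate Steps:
P = 0 (P = Mul(Add(1, -1), 9) = Mul(0, 9) = 0)
j = Rational(-769, 1034) (j = Add(Mul(-61, Rational(-1, 188)), Mul(141, Rational(-1, 132))) = Add(Rational(61, 188), Rational(-47, 44)) = Rational(-769, 1034) ≈ -0.74371)
Mul(Add(P, j), 166) = Mul(Add(0, Rational(-769, 1034)), 166) = Mul(Rational(-769, 1034), 166) = Rational(-63827, 517)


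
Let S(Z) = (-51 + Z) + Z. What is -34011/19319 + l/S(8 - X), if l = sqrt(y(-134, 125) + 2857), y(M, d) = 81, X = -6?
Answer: -34011/19319 - sqrt(2938)/23 ≈ -4.1172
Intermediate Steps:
l = sqrt(2938) (l = sqrt(81 + 2857) = sqrt(2938) ≈ 54.203)
S(Z) = -51 + 2*Z
-34011/19319 + l/S(8 - X) = -34011/19319 + sqrt(2938)/(-51 + 2*(8 - 1*(-6))) = -34011*1/19319 + sqrt(2938)/(-51 + 2*(8 + 6)) = -34011/19319 + sqrt(2938)/(-51 + 2*14) = -34011/19319 + sqrt(2938)/(-51 + 28) = -34011/19319 + sqrt(2938)/(-23) = -34011/19319 + sqrt(2938)*(-1/23) = -34011/19319 - sqrt(2938)/23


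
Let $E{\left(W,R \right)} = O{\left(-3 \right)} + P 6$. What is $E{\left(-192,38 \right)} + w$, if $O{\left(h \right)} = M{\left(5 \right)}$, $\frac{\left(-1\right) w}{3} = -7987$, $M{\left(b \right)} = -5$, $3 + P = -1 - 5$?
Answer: $23902$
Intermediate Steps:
$P = -9$ ($P = -3 - 6 = -9$)
$w = 23961$ ($w = \left(-3\right) \left(-7987\right) = 23961$)
$O{\left(h \right)} = -5$
$E{\left(W,R \right)} = -59$ ($E{\left(W,R \right)} = -5 - 54 = -59$)
$E{\left(-192,38 \right)} + w = -59 + 23961 = 23902$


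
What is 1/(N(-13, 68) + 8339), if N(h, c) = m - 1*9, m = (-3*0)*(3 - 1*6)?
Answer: 1/8330 ≈ 0.00012005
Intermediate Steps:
m = 0 (m = 0*(3 - 6) = 0*(-3) = 0)
N(h, c) = -9 (N(h, c) = 0 - 1*9 = 0 - 9 = -9)
1/(N(-13, 68) + 8339) = 1/(-9 + 8339) = 1/8330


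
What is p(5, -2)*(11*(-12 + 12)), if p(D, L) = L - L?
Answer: 0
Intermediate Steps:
p(D, L) = 0
p(5, -2)*(11*(-12 + 12)) = 0*(11*(-12 + 12)) = 0*(11*0) = 0*0 = 0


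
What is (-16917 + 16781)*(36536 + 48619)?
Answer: -11581080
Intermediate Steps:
(-16917 + 16781)*(36536 + 48619) = -136*85155 = -11581080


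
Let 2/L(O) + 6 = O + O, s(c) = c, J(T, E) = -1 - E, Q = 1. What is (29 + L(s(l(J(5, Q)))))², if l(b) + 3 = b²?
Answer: 3249/4 ≈ 812.25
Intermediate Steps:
l(b) = -3 + b²
L(O) = 2/(-6 + 2*O) (L(O) = 2/(-6 + (O + O)) = 2/(-6 + 2*O))
(29 + L(s(l(J(5, Q)))))² = (29 + 1/(-3 + (-3 + (-1 - 1*1)²)))² = (29 + 1/(-3 + (-3 + (-1 - 1)²)))² = (29 + 1/(-3 + (-3 + (-2)²)))² = (29 + 1/(-3 + (-3 + 4)))² = (29 + 1/(-3 + 1))² = (29 + 1/(-2))² = (29 - ½)² = (57/2)² = 3249/4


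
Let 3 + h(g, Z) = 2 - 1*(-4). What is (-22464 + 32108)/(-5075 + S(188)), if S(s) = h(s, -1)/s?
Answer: -1813072/954097 ≈ -1.9003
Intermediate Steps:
h(g, Z) = 3 (h(g, Z) = -3 + (2 - 1*(-4)) = -3 + (2 + 4) = -3 + 6 = 3)
S(s) = 3/s
(-22464 + 32108)/(-5075 + S(188)) = (-22464 + 32108)/(-5075 + 3/188) = 9644/(-5075 + 3*(1/188)) = 9644/(-5075 + 3/188) = 9644/(-954097/188) = 9644*(-188/954097) = -1813072/954097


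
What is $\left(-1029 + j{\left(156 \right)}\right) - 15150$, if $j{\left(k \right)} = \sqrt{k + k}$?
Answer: $-16179 + 2 \sqrt{78} \approx -16161.0$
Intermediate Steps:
$j{\left(k \right)} = \sqrt{2} \sqrt{k}$ ($j{\left(k \right)} = \sqrt{2 k} = \sqrt{2} \sqrt{k}$)
$\left(-1029 + j{\left(156 \right)}\right) - 15150 = \left(-1029 + \sqrt{2} \sqrt{156}\right) - 15150 = \left(-1029 + \sqrt{2} \cdot 2 \sqrt{39}\right) - 15150 = \left(-1029 + 2 \sqrt{78}\right) - 15150 = -16179 + 2 \sqrt{78}$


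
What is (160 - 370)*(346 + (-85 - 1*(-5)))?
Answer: -55860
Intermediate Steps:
(160 - 370)*(346 + (-85 - 1*(-5))) = -210*(346 + (-85 + 5)) = -210*(346 - 80) = -210*266 = -55860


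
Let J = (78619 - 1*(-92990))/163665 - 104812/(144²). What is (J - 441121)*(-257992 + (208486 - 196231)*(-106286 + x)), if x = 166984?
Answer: -15461336194877675487389/47135520 ≈ -3.2802e+14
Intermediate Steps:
J = -377654771/94271040 (J = (78619 + 92990)*(1/163665) - 104812/20736 = 171609*(1/163665) - 104812*1/20736 = 57203/54555 - 26203/5184 = -377654771/94271040 ≈ -4.0061)
(J - 441121)*(-257992 + (208486 - 196231)*(-106286 + x)) = (-377654771/94271040 - 441121)*(-257992 + (208486 - 196231)*(-106286 + 166984)) = -41585313090611*(-257992 + 12255*60698)/94271040 = -41585313090611*(-257992 + 743853990)/94271040 = -41585313090611/94271040*743595998 = -15461336194877675487389/47135520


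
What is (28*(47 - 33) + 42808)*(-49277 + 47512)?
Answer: -76248000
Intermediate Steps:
(28*(47 - 33) + 42808)*(-49277 + 47512) = (28*14 + 42808)*(-1765) = (392 + 42808)*(-1765) = 43200*(-1765) = -76248000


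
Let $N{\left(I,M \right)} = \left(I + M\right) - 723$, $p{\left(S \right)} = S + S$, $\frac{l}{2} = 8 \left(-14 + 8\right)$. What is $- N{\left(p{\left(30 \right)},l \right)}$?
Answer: $759$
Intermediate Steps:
$l = -96$ ($l = 2 \cdot 8 \left(-14 + 8\right) = 2 \cdot 8 \left(-6\right) = 2 \left(-48\right) = -96$)
$p{\left(S \right)} = 2 S$
$N{\left(I,M \right)} = -723 + I + M$
$- N{\left(p{\left(30 \right)},l \right)} = - (-723 + 2 \cdot 30 - 96) = - (-723 + 60 - 96) = \left(-1\right) \left(-759\right) = 759$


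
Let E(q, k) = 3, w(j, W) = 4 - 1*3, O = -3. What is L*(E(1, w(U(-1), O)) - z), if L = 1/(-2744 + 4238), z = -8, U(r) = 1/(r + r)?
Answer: 11/1494 ≈ 0.0073628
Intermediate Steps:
U(r) = 1/(2*r)
w(j, W) = 1 (w(j, W) = 4 - 3 = 1)
L = 1/1494 ≈ 0.00066934
L*(E(1, w(U(-1), O)) - z) = (3 - 1*(-8))/1494 = (3 + 8)/1494 = (1/1494)*11 = 11/1494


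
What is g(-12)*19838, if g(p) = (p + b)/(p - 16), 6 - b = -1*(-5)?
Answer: 15587/2 ≈ 7793.5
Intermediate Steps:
b = 1 (b = 6 - (-1)*(-5) = 6 - 1*5 = 6 - 5 = 1)
g(p) = (1 + p)/(-16 + p) (g(p) = (p + 1)/(p - 16) = (1 + p)/(-16 + p))
g(-12)*19838 = ((1 - 12)/(-16 - 12))*19838 = (-11/(-28))*19838 = -1/28*(-11)*19838 = (11/28)*19838 = 15587/2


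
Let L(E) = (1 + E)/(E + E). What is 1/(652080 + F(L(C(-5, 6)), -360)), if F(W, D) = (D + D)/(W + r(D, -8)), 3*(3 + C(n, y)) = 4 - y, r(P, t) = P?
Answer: 989/644909100 ≈ 1.5335e-6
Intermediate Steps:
C(n, y) = -5/3 - y/3 (C(n, y) = -3 + (4 - y)/3 = -3 + (4/3 - y/3) = -5/3 - y/3)
L(E) = (1 + E)/(2*E) (L(E) = (1 + E)/((2*E)) = (1 + E)*(1/(2*E)) = (1 + E)/(2*E))
F(W, D) = 2*D/(D + W) (F(W, D) = (D + D)/(W + D) = (2*D)/(D + W) = 2*D/(D + W))
1/(652080 + F(L(C(-5, 6)), -360)) = 1/(652080 + 2*(-360)/(-360 + (1 + (-5/3 - 1/3*6))/(2*(-5/3 - 1/3*6)))) = 1/(652080 + 2*(-360)/(-360 + (1 + (-5/3 - 2))/(2*(-5/3 - 2)))) = 1/(652080 + 2*(-360)/(-360 + (1 - 11/3)/(2*(-11/3)))) = 1/(652080 + 2*(-360)/(-360 + (1/2)*(-3/11)*(-8/3))) = 1/(652080 + 2*(-360)/(-360 + 4/11)) = 1/(652080 + 2*(-360)/(-3956/11)) = 1/(652080 + 2*(-360)*(-11/3956)) = 1/(652080 + 1980/989) = 1/(644909100/989) = 989/644909100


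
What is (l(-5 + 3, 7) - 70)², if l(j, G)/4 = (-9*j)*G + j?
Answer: 181476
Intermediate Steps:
l(j, G) = 4*j - 36*G*j (l(j, G) = 4*((-9*j)*G + j) = 4*(-9*G*j + j) = 4*(j - 9*G*j) = 4*j - 36*G*j)
(l(-5 + 3, 7) - 70)² = (4*(-5 + 3)*(1 - 9*7) - 70)² = (4*(-2)*(1 - 63) - 70)² = (4*(-2)*(-62) - 70)² = (496 - 70)² = 426² = 181476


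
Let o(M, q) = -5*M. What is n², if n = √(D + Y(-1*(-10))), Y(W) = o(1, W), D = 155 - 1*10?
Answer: 140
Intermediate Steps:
D = 145 (D = 155 - 10 = 145)
Y(W) = -5 (Y(W) = -5*1 = -5)
n = 2*√35 (n = √(145 - 5) = √140 = 2*√35 ≈ 11.832)
n² = (2*√35)² = 140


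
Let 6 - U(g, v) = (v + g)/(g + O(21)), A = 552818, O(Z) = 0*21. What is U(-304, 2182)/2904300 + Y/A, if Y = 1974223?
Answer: 20750687471879/5810559434400 ≈ 3.5712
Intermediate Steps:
O(Z) = 0
U(g, v) = 6 - (g + v)/g (U(g, v) = 6 - (v + g)/(g + 0) = 6 - (g + v)/g)
U(-304, 2182)/2904300 + Y/A = (5 - 1*2182/(-304))/2904300 + 1974223/552818 = (5 - 1*2182*(-1/304))*(1/2904300) + 1974223*(1/552818) = (5 + 1091/152)*(1/2904300) + 1974223/552818 = (1851/152)*(1/2904300) + 1974223/552818 = 617/147151200 + 1974223/552818 = 20750687471879/5810559434400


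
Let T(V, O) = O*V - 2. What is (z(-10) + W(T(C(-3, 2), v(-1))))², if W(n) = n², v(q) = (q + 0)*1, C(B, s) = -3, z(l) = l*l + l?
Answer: 8281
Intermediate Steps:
z(l) = l + l² (z(l) = l² + l = l + l²)
v(q) = q (v(q) = q*1 = q)
T(V, O) = -2 + O*V
(z(-10) + W(T(C(-3, 2), v(-1))))² = (-10*(1 - 10) + (-2 - 1*(-3))²)² = (-10*(-9) + (-2 + 3)²)² = (90 + 1²)² = (90 + 1)² = 91² = 8281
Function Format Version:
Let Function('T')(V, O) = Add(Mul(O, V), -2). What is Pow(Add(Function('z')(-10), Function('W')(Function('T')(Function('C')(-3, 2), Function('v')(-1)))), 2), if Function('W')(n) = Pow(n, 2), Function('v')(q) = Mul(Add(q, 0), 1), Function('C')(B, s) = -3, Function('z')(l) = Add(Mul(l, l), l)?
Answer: 8281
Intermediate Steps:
Function('z')(l) = Add(l, Pow(l, 2)) (Function('z')(l) = Add(Pow(l, 2), l) = Add(l, Pow(l, 2)))
Function('v')(q) = q (Function('v')(q) = Mul(q, 1) = q)
Function('T')(V, O) = Add(-2, Mul(O, V))
Pow(Add(Function('z')(-10), Function('W')(Function('T')(Function('C')(-3, 2), Function('v')(-1)))), 2) = Pow(Add(Mul(-10, Add(1, -10)), Pow(Add(-2, Mul(-1, -3)), 2)), 2) = Pow(Add(Mul(-10, -9), Pow(Add(-2, 3), 2)), 2) = Pow(Add(90, Pow(1, 2)), 2) = Pow(Add(90, 1), 2) = Pow(91, 2) = 8281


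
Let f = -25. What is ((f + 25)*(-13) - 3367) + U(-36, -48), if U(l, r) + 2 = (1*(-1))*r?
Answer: -3321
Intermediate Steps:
U(l, r) = -2 - r (U(l, r) = -2 + (1*(-1))*r = -2 - r)
((f + 25)*(-13) - 3367) + U(-36, -48) = ((-25 + 25)*(-13) - 3367) + (-2 - 1*(-48)) = (0*(-13) - 3367) + (-2 + 48) = (0 - 3367) + 46 = -3367 + 46 = -3321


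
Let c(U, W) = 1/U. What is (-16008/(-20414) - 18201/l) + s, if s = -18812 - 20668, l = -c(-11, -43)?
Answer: -2446518033/10207 ≈ -2.3969e+5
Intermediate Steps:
l = 1/11 (l = -1/(-11) = -1*(-1/11) = 1/11 ≈ 0.090909)
s = -39480
(-16008/(-20414) - 18201/l) + s = (-16008/(-20414) - 18201/1/11) - 39480 = (-16008*(-1/20414) - 18201*11) - 39480 = (8004/10207 - 200211) - 39480 = -2043545673/10207 - 39480 = -2446518033/10207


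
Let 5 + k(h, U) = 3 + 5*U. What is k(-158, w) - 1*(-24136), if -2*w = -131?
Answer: 48923/2 ≈ 24462.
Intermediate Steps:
w = 131/2 (w = -½*(-131) = 131/2 ≈ 65.500)
k(h, U) = -2 + 5*U (k(h, U) = -5 + (3 + 5*U) = -2 + 5*U)
k(-158, w) - 1*(-24136) = (-2 + 5*(131/2)) - 1*(-24136) = (-2 + 655/2) + 24136 = 651/2 + 24136 = 48923/2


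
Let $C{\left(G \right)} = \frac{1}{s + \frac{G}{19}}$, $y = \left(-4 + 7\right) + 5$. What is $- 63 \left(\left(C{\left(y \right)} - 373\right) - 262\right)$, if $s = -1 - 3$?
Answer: $\frac{2721537}{68} \approx 40023.0$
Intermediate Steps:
$s = -4$ ($s = -1 - 3 = -4$)
$y = 8$ ($y = 3 + 5 = 8$)
$C{\left(G \right)} = \frac{1}{-4 + \frac{G}{19}}$
$- 63 \left(\left(C{\left(y \right)} - 373\right) - 262\right) = - 63 \left(\left(\frac{19}{-76 + 8} - 373\right) - 262\right) = - 63 \left(\left(\frac{19}{-68} - 373\right) - 262\right) = - 63 \left(\left(19 \left(- \frac{1}{68}\right) - 373\right) - 262\right) = - 63 \left(\left(- \frac{19}{68} - 373\right) - 262\right) = - 63 \left(- \frac{25383}{68} - 262\right) = \left(-63\right) \left(- \frac{43199}{68}\right) = \frac{2721537}{68}$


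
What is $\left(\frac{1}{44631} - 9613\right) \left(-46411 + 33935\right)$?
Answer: $\frac{5352675617752}{44631} \approx 1.1993 \cdot 10^{8}$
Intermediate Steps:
$\left(\frac{1}{44631} - 9613\right) \left(-46411 + 33935\right) = \left(\frac{1}{44631} - 9613\right) \left(-12476\right) = \left(- \frac{429037802}{44631}\right) \left(-12476\right) = \frac{5352675617752}{44631}$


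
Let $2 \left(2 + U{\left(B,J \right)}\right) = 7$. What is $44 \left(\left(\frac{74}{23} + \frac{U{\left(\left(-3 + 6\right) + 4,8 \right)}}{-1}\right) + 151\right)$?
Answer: $\frac{154550}{23} \approx 6719.6$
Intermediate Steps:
$U{\left(B,J \right)} = \frac{3}{2}$ ($U{\left(B,J \right)} = -2 + \frac{1}{2} \cdot 7 = -2 + \frac{7}{2} = \frac{3}{2}$)
$44 \left(\left(\frac{74}{23} + \frac{U{\left(\left(-3 + 6\right) + 4,8 \right)}}{-1}\right) + 151\right) = 44 \left(\left(\frac{74}{23} + \frac{3}{2 \left(-1\right)}\right) + 151\right) = 44 \left(\left(74 \cdot \frac{1}{23} + \frac{3}{2} \left(-1\right)\right) + 151\right) = 44 \left(\left(\frac{74}{23} - \frac{3}{2}\right) + 151\right) = 44 \left(\frac{79}{46} + 151\right) = 44 \cdot \frac{7025}{46} = \frac{154550}{23}$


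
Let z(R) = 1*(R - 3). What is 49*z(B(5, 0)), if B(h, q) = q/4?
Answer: -147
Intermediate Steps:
B(h, q) = q/4 (B(h, q) = q*(¼) = q/4)
z(R) = -3 + R (z(R) = 1*(-3 + R) = -3 + R)
49*z(B(5, 0)) = 49*(-3 + (¼)*0) = 49*(-3 + 0) = 49*(-3) = -147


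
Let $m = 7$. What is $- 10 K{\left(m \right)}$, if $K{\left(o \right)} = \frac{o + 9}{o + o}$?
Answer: $- \frac{80}{7} \approx -11.429$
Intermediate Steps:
$K{\left(o \right)} = \frac{9 + o}{2 o}$
$- 10 K{\left(m \right)} = - 10 \frac{9 + 7}{2 \cdot 7} = - 10 \cdot \frac{1}{2} \cdot \frac{1}{7} \cdot 16 = \left(-10\right) \frac{8}{7} = - \frac{80}{7}$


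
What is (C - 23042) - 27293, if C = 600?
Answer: -49735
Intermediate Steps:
(C - 23042) - 27293 = (600 - 23042) - 27293 = -22442 - 27293 = -49735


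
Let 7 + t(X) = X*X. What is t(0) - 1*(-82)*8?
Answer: 649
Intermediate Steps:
t(X) = -7 + X² (t(X) = -7 + X*X = -7 + X²)
t(0) - 1*(-82)*8 = (-7 + 0²) - 1*(-82)*8 = (-7 + 0) + 82*8 = -7 + 656 = 649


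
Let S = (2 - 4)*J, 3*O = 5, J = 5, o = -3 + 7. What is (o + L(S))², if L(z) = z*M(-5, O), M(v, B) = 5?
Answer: 2116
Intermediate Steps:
o = 4
O = 5/3 (O = (⅓)*5 = 5/3 ≈ 1.6667)
S = -10 (S = (2 - 4)*5 = -2*5 = -10)
L(z) = 5*z (L(z) = z*5 = 5*z)
(o + L(S))² = (4 + 5*(-10))² = (4 - 50)² = (-46)² = 2116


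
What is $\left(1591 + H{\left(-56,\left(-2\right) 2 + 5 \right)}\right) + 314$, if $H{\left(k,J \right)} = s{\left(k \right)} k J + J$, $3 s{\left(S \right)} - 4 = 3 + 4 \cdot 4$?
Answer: $\frac{4430}{3} \approx 1476.7$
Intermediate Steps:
$s{\left(S \right)} = \frac{23}{3}$ ($s{\left(S \right)} = \frac{4}{3} + \frac{3 + 4 \cdot 4}{3} = \frac{4}{3} + \frac{3 + 16}{3} = \frac{4}{3} + \frac{1}{3} \cdot 19 = \frac{4}{3} + \frac{19}{3} = \frac{23}{3}$)
$H{\left(k,J \right)} = J + \frac{23 J k}{3}$ ($H{\left(k,J \right)} = \frac{23 k}{3} J + J = \frac{23 J k}{3} + J = J + \frac{23 J k}{3}$)
$\left(1591 + H{\left(-56,\left(-2\right) 2 + 5 \right)}\right) + 314 = \left(1591 + \frac{\left(\left(-2\right) 2 + 5\right) \left(3 + 23 \left(-56\right)\right)}{3}\right) + 314 = \left(1591 + \frac{\left(-4 + 5\right) \left(3 - 1288\right)}{3}\right) + 314 = \left(1591 + \frac{1}{3} \cdot 1 \left(-1285\right)\right) + 314 = \left(1591 - \frac{1285}{3}\right) + 314 = \frac{3488}{3} + 314 = \frac{4430}{3}$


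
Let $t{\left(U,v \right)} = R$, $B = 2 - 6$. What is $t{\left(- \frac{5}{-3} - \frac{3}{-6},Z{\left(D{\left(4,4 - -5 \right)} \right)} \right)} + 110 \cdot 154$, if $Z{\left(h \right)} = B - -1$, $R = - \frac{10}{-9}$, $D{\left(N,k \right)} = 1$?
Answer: $\frac{152470}{9} \approx 16941.0$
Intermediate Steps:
$B = -4$ ($B = 2 - 6 = -4$)
$R = \frac{10}{9}$ ($R = \left(-10\right) \left(- \frac{1}{9}\right) = \frac{10}{9} \approx 1.1111$)
$Z{\left(h \right)} = -3$ ($Z{\left(h \right)} = -4 - -1 = -4 + 1 = -3$)
$t{\left(U,v \right)} = \frac{10}{9}$
$t{\left(- \frac{5}{-3} - \frac{3}{-6},Z{\left(D{\left(4,4 - -5 \right)} \right)} \right)} + 110 \cdot 154 = \frac{10}{9} + 110 \cdot 154 = \frac{10}{9} + 16940 = \frac{152470}{9}$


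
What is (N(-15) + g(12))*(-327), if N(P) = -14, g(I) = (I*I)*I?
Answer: -560478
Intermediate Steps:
g(I) = I³ (g(I) = I²*I = I³)
(N(-15) + g(12))*(-327) = (-14 + 12³)*(-327) = (-14 + 1728)*(-327) = 1714*(-327) = -560478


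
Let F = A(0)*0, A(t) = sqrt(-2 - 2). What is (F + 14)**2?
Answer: 196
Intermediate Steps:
A(t) = 2*I (A(t) = sqrt(-4) = 2*I)
F = 0 (F = (2*I)*0 = 0)
(F + 14)**2 = (0 + 14)**2 = 14**2 = 196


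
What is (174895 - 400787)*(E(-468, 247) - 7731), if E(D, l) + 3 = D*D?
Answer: -47728720680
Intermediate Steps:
E(D, l) = -3 + D² (E(D, l) = -3 + D*D = -3 + D²)
(174895 - 400787)*(E(-468, 247) - 7731) = (174895 - 400787)*((-3 + (-468)²) - 7731) = -225892*((-3 + 219024) - 7731) = -225892*(219021 - 7731) = -225892*211290 = -47728720680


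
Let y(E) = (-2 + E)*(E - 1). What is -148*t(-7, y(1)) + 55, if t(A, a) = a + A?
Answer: 1091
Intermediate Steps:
y(E) = (-1 + E)*(-2 + E) (y(E) = (-2 + E)*(-1 + E) = (-1 + E)*(-2 + E))
t(A, a) = A + a
-148*t(-7, y(1)) + 55 = -148*(-7 + (2 + 1² - 3*1)) + 55 = -148*(-7 + (2 + 1 - 3)) + 55 = -148*(-7 + 0) + 55 = -148*(-7) + 55 = 1036 + 55 = 1091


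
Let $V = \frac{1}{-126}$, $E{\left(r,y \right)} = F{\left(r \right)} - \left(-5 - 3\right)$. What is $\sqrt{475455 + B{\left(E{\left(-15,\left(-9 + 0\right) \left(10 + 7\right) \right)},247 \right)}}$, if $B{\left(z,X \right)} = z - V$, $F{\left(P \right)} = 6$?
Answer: $\frac{\sqrt{838727330}}{42} \approx 689.54$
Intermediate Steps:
$E{\left(r,y \right)} = 14$ ($E{\left(r,y \right)} = 6 - \left(-5 - 3\right) = 6 - -8 = 6 + 8 = 14$)
$V = - \frac{1}{126} \approx -0.0079365$
$B{\left(z,X \right)} = \frac{1}{126} + z$ ($B{\left(z,X \right)} = z - - \frac{1}{126} = z + \frac{1}{126} = \frac{1}{126} + z$)
$\sqrt{475455 + B{\left(E{\left(-15,\left(-9 + 0\right) \left(10 + 7\right) \right)},247 \right)}} = \sqrt{475455 + \left(\frac{1}{126} + 14\right)} = \sqrt{475455 + \frac{1765}{126}} = \sqrt{\frac{59909095}{126}} = \frac{\sqrt{838727330}}{42}$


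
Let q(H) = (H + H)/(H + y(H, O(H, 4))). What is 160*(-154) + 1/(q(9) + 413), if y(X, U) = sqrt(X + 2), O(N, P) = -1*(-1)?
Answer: -148751246584/6036983 + 9*sqrt(11)/6036983 ≈ -24640.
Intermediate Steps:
O(N, P) = 1
y(X, U) = sqrt(2 + X)
q(H) = 2*H/(H + sqrt(2 + H)) (q(H) = (H + H)/(H + sqrt(2 + H)) = (2*H)/(H + sqrt(2 + H)) = 2*H/(H + sqrt(2 + H)))
160*(-154) + 1/(q(9) + 413) = 160*(-154) + 1/(2*9/(9 + sqrt(2 + 9)) + 413) = -24640 + 1/(2*9/(9 + sqrt(11)) + 413) = -24640 + 1/(18/(9 + sqrt(11)) + 413) = -24640 + 1/(413 + 18/(9 + sqrt(11)))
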